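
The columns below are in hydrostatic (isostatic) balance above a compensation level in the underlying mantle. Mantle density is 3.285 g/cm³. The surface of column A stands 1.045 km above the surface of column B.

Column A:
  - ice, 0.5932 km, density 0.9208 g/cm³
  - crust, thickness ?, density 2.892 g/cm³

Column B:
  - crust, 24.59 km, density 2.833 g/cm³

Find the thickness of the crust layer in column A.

33.4 km

Take the compensation level at the base of the deeper column (depth z_c below the surface of column A) and equate Σ ρ_i t_i down to z_c; mantle fills any gap and the z_c terms cancel.
Column A: 0.5932×0.9208 + x×2.892 + (z_c − 0.5932 − x)×3.285
Column B: 1.045×0 + 24.59×2.833 + (z_c − 1.045 − 24.59)×3.285
The z_c×3.285 term appears on both sides and cancels. Collect the known terms of each column as K = Σ(ρt)_known − 3.285 × (depth of known layers): K_A = 0.54621856 − 3.285×0.5932 = −1.40244344; K_B = 69.66347 − 3.285×(1.045 + 24.59) = −14.547505.
Balance: K_A − x×(3.285 − 2.892) = K_B, so x = (K_A − K_B)/(3.285 − 2.892) = 13.1451/0.393 = 33.4 km.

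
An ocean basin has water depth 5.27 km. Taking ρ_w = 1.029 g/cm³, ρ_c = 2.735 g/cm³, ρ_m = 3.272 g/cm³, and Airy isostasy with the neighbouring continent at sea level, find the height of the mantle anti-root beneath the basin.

Isostatic balance requires: replacing crust with seawater at the top is compensated by replacing crust with mantle at the base: d (ρ_c − ρ_w) = a (ρ_m − ρ_c).
a = d (ρ_c − ρ_w)/(ρ_m − ρ_c) = 5.27 km × 1.706/0.537 = 16.7 km.

16.7 km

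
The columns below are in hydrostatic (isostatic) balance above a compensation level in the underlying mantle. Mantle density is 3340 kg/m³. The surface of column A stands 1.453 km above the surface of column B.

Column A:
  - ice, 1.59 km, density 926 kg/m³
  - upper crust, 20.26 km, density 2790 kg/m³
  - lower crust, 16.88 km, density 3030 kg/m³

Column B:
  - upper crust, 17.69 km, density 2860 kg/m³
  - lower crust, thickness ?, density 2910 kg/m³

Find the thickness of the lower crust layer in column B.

Take the compensation level at the base of the deeper column (depth z_c below the surface of column A) and equate Σ ρ_i t_i down to z_c; mantle fills any gap and the z_c terms cancel.
Column A: 1.59×926 + 20.26×2790 + 16.88×3030 + (z_c − 38.73)×3340
Column B: 1.453×0 + 17.69×2860 + x×2910 + (z_c − 1.453 − 17.69 − x)×3340
The z_c×3340 term appears on both sides and cancels. Collect the known terms of each column as K = Σ(ρt)_known − 3340 × (depth of known layers): K_A = 109144.14 − 3340×38.73 = −20214.06; K_B = 50593.4 − 3340×(1.453 + 17.69) = −13344.22.
Balance: K_A = K_B − x×(3340 − 2910), so x = (K_B − K_A)/(3340 − 2910) = 6869.84/430 = 16 km.

16 km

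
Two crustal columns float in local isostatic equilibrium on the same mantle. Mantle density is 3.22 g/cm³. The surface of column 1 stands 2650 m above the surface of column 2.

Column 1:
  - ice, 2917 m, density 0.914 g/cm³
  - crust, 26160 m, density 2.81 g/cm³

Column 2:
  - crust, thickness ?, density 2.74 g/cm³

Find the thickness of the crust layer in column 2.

Take the compensation level at the base of the deeper column (depth z_c below the surface of column 1) and equate Σ ρ_i t_i down to z_c; mantle fills any gap and the z_c terms cancel.
Column 1: 2917×0.914 + 26160×2.81 + (z_c − 29077)×3.22
Column 2: 2650×0 + x×2.74 + (z_c − 2650 − 0 − x)×3.22
The z_c×3.22 term appears on both sides and cancels. Collect the known terms of each column as K = Σ(ρt)_known − 3.22 × (depth of known layers): K_1 = 76175.738 − 3.22×29077 = −17452.202; K_2 = 0 − 3.22×(2650 + 0) = −8533.
Balance: K_1 = K_2 − x×(3.22 − 2.74), so x = (K_2 − K_1)/(3.22 − 2.74) = 8919.2/0.48 = 18600 m.

18600 m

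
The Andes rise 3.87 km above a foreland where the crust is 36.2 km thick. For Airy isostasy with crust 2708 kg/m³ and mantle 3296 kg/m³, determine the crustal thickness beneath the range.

57.9 km

Root depth r = h ρ_c / (ρ_m − ρ_c) = 3.87 km × 2708 / 588 = 17.82 km.
Total thickness = T + h + r = 36.2 km + 3.87 km + 17.82 km = 57.9 km.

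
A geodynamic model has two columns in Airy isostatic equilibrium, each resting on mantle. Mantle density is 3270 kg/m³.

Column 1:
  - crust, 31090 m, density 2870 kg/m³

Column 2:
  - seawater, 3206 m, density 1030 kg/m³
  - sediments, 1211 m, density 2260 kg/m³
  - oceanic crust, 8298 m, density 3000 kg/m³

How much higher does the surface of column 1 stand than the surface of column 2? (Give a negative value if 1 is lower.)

548 m

For any compensation level in the mantle, the mantle terms cancel and isostasy reduces to e = (Σt_1 − Σt_2) − (Σ(ρt)_1 − Σ(ρt)_2) / ρ_m.
Σt_1 = 31090 m; Σt_2 = 12715 m; Σ(ρt)_1 = 89228300; Σ(ρt)_2 = 30933040 (in m·kg/m³).
e = (31090 − 12715) − (89228300 − 30933040) / 3270 = 548 m.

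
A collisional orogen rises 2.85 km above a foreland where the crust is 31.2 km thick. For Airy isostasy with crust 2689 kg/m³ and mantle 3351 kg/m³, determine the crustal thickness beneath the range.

Root depth r = h ρ_c / (ρ_m − ρ_c) = 2.85 km × 2689 / 662 = 11.58 km.
Total thickness = T + h + r = 31.2 km + 2.85 km + 11.58 km = 45.6 km.

45.6 km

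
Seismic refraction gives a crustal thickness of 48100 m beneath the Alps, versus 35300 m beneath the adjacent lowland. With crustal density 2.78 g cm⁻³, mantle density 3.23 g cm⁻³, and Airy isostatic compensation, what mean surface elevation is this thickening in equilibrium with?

Excess crust Δ = 48100 m − 35300 m = 12800 m, split between elevation h and root r with h + r = Δ.
Airy balance ρ_c h = (ρ_m − ρ_c) r gives r = h ρ_c/(ρ_m − ρ_c), so h (1 + ρ_c/(ρ_m − ρ_c)) = Δ, i.e. h = Δ (ρ_m − ρ_c)/ρ_m.
h = 12800 m × 0.45/3.23 = 1780 m.

1780 m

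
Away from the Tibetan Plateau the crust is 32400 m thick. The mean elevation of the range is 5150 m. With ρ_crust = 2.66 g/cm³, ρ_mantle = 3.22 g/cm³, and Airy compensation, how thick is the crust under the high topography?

62000 m

Root depth r = h ρ_c / (ρ_m − ρ_c) = 5150 m × 2.66 / 0.56 = 24460 m.
Total thickness = T + h + r = 32400 m + 5150 m + 24460 m = 62000 m.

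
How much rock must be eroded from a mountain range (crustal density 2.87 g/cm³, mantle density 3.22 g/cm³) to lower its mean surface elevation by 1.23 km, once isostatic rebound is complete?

11.3 km

Net drop Δ = e − u = e − e ρ_c/ρ_m = e (ρ_m − ρ_c)/ρ_m.
e = Δ ρ_m/(ρ_m − ρ_c) = 1.23 km × 3.22/0.35 = 11.3 km.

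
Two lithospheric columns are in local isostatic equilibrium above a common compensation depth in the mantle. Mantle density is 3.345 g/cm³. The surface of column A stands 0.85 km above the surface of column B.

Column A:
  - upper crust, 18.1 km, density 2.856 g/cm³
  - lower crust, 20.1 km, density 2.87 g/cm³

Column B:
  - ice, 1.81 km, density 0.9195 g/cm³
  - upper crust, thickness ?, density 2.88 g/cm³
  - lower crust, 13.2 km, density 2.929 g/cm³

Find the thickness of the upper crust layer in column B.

Take the compensation level at the base of the deeper column (depth z_c below the surface of column A) and equate Σ ρ_i t_i down to z_c; mantle fills any gap and the z_c terms cancel.
Column A: 18.1×2.856 + 20.1×2.87 + (z_c − 38.2)×3.345
Column B: 0.85×0 + 1.81×0.9195 + x×2.88 + 13.2×2.929 + (z_c − 0.85 − 15.01 − x)×3.345
The z_c×3.345 term appears on both sides and cancels. Collect the known terms of each column as K = Σ(ρt)_known − 3.345 × (depth of known layers): K_A = 109.3806 − 3.345×38.2 = −18.3984; K_B = 40.327095 − 3.345×(0.85 + 15.01) = −12.724605.
Balance: K_A = K_B − x×(3.345 − 2.88), so x = (K_B − K_A)/(3.345 − 2.88) = 5.6738/0.465 = 12.2 km.

12.2 km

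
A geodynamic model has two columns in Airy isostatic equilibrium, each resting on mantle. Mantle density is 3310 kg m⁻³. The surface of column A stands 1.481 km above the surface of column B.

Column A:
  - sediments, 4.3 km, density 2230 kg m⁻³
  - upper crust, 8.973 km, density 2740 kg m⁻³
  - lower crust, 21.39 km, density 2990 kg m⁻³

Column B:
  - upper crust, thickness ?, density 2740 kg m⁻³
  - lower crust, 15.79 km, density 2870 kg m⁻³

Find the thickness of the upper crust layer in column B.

8.34 km

Take the compensation level at the base of the deeper column (depth z_c below the surface of column A) and equate Σ ρ_i t_i down to z_c; mantle fills any gap and the z_c terms cancel.
Column A: 4.3×2230 + 8.973×2740 + 21.39×2990 + (z_c − 34.663)×3310
Column B: 1.481×0 + x×2740 + 15.79×2870 + (z_c − 1.481 − 15.79 − x)×3310
The z_c×3310 term appears on both sides and cancels. Collect the known terms of each column as K = Σ(ρt)_known − 3310 × (depth of known layers): K_A = 98131.12 − 3310×34.663 = −16603.41; K_B = 45317.3 − 3310×(1.481 + 15.79) = −11849.71.
Balance: K_A = K_B − x×(3310 − 2740), so x = (K_B − K_A)/(3310 − 2740) = 4753.7/570 = 8.34 km.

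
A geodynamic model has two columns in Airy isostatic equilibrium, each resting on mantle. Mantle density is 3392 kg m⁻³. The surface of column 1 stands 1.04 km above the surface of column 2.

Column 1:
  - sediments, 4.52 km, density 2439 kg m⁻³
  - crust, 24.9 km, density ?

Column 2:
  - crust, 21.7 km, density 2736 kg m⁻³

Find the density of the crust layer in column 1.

2850 kg m⁻³

Take the compensation level at the base of the deeper column (depth z_c below the surface of column 1) and equate Σ ρ_i t_i down to z_c; mantle fills any gap and the z_c terms cancel.
Column 1: 4.52×2439 + 24.9×ρ + (z_c − 29.42)×3392
Column 2: 1.04×0 + 21.7×2736 + (z_c − 1.04 − 21.7)×3392
The z_c×3392 term appears on both sides and cancels. Collect the known terms of each column as K = Σ(ρt)_known − 3392 × (depth of known layers): K_1 = 11024.28 − 3392×29.42 = −88768.36; K_2 = 59371.2 − 3392×(1.04 + 21.7) = −17762.88.
Balance: K_1 + 24.9×ρ = K_2, so ρ = (K_2 − K_1)/24.9 = 71005.5/24.9 = 2850 kg m⁻³.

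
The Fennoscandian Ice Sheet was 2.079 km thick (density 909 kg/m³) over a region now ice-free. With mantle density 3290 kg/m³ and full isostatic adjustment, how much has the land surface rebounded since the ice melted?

0.574 km

Removing the load lets mantle flow back in; uplift u satisfies ρ_ice t = ρ_m u.
u = t ρ_ice/ρ_m = 2.079 km × 909/3290 = 0.574 km.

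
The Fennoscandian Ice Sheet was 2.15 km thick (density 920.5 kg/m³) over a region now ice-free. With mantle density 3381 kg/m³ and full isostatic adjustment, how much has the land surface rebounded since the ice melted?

Removing the load lets mantle flow back in; uplift u satisfies ρ_ice t = ρ_m u.
u = t ρ_ice/ρ_m = 2.15 km × 920.5/3381 = 0.585 km.

0.585 km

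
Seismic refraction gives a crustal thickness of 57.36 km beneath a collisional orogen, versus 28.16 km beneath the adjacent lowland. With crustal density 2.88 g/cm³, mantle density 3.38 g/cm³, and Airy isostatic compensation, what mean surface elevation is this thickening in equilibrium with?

4.32 km

Excess crust Δ = 57.36 km − 28.16 km = 29.2 km, split between elevation h and root r with h + r = Δ.
Airy balance ρ_c h = (ρ_m − ρ_c) r gives r = h ρ_c/(ρ_m − ρ_c), so h (1 + ρ_c/(ρ_m − ρ_c)) = Δ, i.e. h = Δ (ρ_m − ρ_c)/ρ_m.
h = 29.2 km × 0.5/3.38 = 4.32 km.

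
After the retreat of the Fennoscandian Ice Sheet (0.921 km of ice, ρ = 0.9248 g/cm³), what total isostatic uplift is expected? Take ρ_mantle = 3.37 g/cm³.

0.253 km

Removing the load lets mantle flow back in; uplift u satisfies ρ_ice t = ρ_m u.
u = t ρ_ice/ρ_m = 0.921 km × 0.9248/3.37 = 0.253 km.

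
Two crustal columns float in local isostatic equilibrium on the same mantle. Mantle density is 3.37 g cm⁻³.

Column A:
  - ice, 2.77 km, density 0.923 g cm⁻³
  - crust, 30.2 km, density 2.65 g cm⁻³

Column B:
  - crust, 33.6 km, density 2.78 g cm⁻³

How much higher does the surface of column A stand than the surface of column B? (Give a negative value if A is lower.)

For any compensation level in the mantle, the mantle terms cancel and isostasy reduces to e = (Σt_A − Σt_B) − (Σ(ρt)_A − Σ(ρt)_B) / ρ_m.
Σt_A = 32.97 km; Σt_B = 33.6 km; Σ(ρt)_A = 82.58671; Σ(ρt)_B = 93.408 (in km·g cm⁻³).
e = (32.97 − 33.6) − (82.58671 − 93.408) / 3.37 = 2.58 km.

2.58 km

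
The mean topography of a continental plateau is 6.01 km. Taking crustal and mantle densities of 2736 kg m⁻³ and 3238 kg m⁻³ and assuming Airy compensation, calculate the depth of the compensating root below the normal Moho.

By Archimedes' principle applied to the lithosphere: the weight of the topography is balanced by the buoyancy of the root, ρ_c h = (ρ_m − ρ_c) r.
r = h · ρ_c / (ρ_m − ρ_c) = 6.01 km × 2736 / (3238 − 2736) = 32.8 km.

32.8 km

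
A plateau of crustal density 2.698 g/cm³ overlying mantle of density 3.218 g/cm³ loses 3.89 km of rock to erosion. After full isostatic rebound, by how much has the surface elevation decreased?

Rebound u = e ρ_c/ρ_m = 3.89 km × 2.698/3.218 = 3.261 km.
Net surface drop = e − u = 3.89 km − 3.261 km = e (ρ_m − ρ_c)/ρ_m = 0.629 km.

0.629 km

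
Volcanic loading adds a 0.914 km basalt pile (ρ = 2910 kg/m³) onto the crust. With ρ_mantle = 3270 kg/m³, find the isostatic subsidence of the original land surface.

0.813 km

Subaerial loading: s = t ρ_load / ρ_m.
s = 0.914 km × 2910/3270 = 0.813 km.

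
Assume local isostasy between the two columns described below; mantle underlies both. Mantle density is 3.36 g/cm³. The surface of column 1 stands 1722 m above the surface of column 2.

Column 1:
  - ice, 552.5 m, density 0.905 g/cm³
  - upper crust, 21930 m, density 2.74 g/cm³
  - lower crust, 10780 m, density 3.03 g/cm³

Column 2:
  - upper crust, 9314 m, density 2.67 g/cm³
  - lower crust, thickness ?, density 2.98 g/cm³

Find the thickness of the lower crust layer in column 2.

Take the compensation level at the base of the deeper column (depth z_c below the surface of column 1) and equate Σ ρ_i t_i down to z_c; mantle fills any gap and the z_c terms cancel.
Column 1: 552.5×0.905 + 21930×2.74 + 10780×3.03 + (z_c − 33262.5)×3.36
Column 2: 1722×0 + 9314×2.67 + x×2.98 + (z_c − 1722 − 9314 − x)×3.36
The z_c×3.36 term appears on both sides and cancels. Collect the known terms of each column as K = Σ(ρt)_known − 3.36 × (depth of known layers): K_1 = 93251.6125 − 3.36×33262.5 = −18510.3875; K_2 = 24868.38 − 3.36×(1722 + 9314) = −12212.58.
Balance: K_1 = K_2 − x×(3.36 − 2.98), so x = (K_2 − K_1)/(3.36 − 2.98) = 6297.81/0.38 = 16600 m.

16600 m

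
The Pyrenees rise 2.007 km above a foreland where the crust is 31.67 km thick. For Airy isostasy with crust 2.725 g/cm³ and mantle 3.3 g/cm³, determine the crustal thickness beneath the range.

Root depth r = h ρ_c / (ρ_m − ρ_c) = 2.007 km × 2.725 / 0.575 = 9.511 km.
Total thickness = T + h + r = 31.67 km + 2.007 km + 9.511 km = 43.2 km.

43.2 km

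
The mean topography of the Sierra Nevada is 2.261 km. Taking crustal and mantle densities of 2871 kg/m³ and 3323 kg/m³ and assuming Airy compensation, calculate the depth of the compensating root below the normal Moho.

By Archimedes' principle applied to the lithosphere: the weight of the topography is balanced by the buoyancy of the root, ρ_c h = (ρ_m − ρ_c) r.
r = h · ρ_c / (ρ_m − ρ_c) = 2.261 km × 2871 / (3323 − 2871) = 14.4 km.

14.4 km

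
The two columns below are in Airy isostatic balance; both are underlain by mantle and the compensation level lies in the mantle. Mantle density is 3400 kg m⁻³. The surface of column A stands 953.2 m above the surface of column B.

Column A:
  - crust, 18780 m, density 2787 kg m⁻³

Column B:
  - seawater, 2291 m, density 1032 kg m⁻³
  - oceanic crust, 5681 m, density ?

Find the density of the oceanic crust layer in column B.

2900 kg m⁻³

Take the compensation level at the base of the deeper column (depth z_c below the surface of column A) and equate Σ ρ_i t_i down to z_c; mantle fills any gap and the z_c terms cancel.
Column A: 18780×2787 + (z_c − 18780)×3400
Column B: 953.2×0 + 2291×1032 + 5681×ρ + (z_c − 953.2 − 7972)×3400
The z_c×3400 term appears on both sides and cancels. Collect the known terms of each column as K = Σ(ρt)_known − 3400 × (depth of known layers): K_A = 52339860 − 3400×18780 = −11512140; K_B = 2364312 − 3400×(953.2 + 7972) = −27981368.
Balance: K_A = K_B + 5681×ρ, so ρ = (K_A − K_B)/5681 = 16469200/5681 = 2900 kg m⁻³.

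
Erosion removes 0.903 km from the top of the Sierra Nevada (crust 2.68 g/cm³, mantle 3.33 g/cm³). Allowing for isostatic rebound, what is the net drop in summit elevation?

0.176 km

Rebound u = e ρ_c/ρ_m = 0.903 km × 2.68/3.33 = 0.7267 km.
Net surface drop = e − u = 0.903 km − 0.7267 km = e (ρ_m − ρ_c)/ρ_m = 0.176 km.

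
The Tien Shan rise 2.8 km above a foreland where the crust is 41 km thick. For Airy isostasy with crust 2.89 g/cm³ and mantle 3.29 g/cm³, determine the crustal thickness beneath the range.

Root depth r = h ρ_c / (ρ_m − ρ_c) = 2.8 km × 2.89 / 0.4 = 20.23 km.
Total thickness = T + h + r = 41 km + 2.8 km + 20.23 km = 64 km.

64 km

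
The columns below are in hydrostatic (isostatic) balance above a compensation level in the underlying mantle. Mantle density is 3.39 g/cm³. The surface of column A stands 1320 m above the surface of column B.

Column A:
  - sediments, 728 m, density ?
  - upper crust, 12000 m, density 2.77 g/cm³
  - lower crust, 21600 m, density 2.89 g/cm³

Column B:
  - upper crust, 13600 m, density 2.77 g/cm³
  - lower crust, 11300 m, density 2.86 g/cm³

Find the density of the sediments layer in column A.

2.49 g/cm³

Take the compensation level at the base of the deeper column (depth z_c below the surface of column A) and equate Σ ρ_i t_i down to z_c; mantle fills any gap and the z_c terms cancel.
Column A: 728×ρ + 12000×2.77 + 21600×2.89 + (z_c − 34328)×3.39
Column B: 1320×0 + 13600×2.77 + 11300×2.86 + (z_c − 1320 − 24900)×3.39
The z_c×3.39 term appears on both sides and cancels. Collect the known terms of each column as K = Σ(ρt)_known − 3.39 × (depth of known layers): K_A = 95664 − 3.39×34328 = −20707.92; K_B = 69990 − 3.39×(1320 + 24900) = −18895.8.
Balance: K_A + 728×ρ = K_B, so ρ = (K_B − K_A)/728 = 1812.12/728 = 2.49 g/cm³.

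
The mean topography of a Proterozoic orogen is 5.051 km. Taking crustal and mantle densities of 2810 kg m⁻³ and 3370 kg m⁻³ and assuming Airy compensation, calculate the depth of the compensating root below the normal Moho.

25.3 km

Balancing pressure at the compensation depth: the weight of the topography is balanced by the buoyancy of the root, ρ_c h = (ρ_m − ρ_c) r.
r = h · ρ_c / (ρ_m − ρ_c) = 5.051 km × 2810 / (3370 − 2810) = 25.3 km.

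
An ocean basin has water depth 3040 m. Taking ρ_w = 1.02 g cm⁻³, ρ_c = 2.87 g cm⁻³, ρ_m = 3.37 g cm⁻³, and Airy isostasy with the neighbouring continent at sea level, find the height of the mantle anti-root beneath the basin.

In Airy isostatic equilibrium: replacing crust with seawater at the top is compensated by replacing crust with mantle at the base: d (ρ_c − ρ_w) = a (ρ_m − ρ_c).
a = d (ρ_c − ρ_w)/(ρ_m − ρ_c) = 3040 m × 1.85/0.5 = 11200 m.

11200 m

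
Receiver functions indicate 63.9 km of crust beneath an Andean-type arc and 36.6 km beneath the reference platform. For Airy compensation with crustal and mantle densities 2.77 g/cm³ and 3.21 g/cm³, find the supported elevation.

Excess crust Δ = 63.9 km − 36.6 km = 27.3 km, split between elevation h and root r with h + r = Δ.
Airy balance ρ_c h = (ρ_m − ρ_c) r gives r = h ρ_c/(ρ_m − ρ_c), so h (1 + ρ_c/(ρ_m − ρ_c)) = Δ, i.e. h = Δ (ρ_m − ρ_c)/ρ_m.
h = 27.3 km × 0.44/3.21 = 3.74 km.

3.74 km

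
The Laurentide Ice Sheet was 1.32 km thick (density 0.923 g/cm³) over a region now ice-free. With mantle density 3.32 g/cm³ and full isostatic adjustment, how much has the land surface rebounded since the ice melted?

0.367 km

Removing the load lets mantle flow back in; uplift u satisfies ρ_ice t = ρ_m u.
u = t ρ_ice/ρ_m = 1.32 km × 0.923/3.32 = 0.367 km.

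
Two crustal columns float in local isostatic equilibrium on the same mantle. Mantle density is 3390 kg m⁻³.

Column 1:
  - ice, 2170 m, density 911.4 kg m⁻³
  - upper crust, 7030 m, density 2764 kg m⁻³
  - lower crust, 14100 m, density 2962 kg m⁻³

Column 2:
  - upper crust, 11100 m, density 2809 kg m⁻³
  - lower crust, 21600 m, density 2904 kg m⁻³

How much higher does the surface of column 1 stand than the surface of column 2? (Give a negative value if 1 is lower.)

For any compensation level in the mantle, the mantle terms cancel and isostasy reduces to e = (Σt_1 − Σt_2) − (Σ(ρt)_1 − Σ(ρt)_2) / ρ_m.
Σt_1 = 23300 m; Σt_2 = 32700 m; Σ(ρt)_1 = 63172858; Σ(ρt)_2 = 93906300 (in m·kg m⁻³).
e = (23300 − 32700) − (63172858 − 93906300) / 3390 = −334 m.

−334 m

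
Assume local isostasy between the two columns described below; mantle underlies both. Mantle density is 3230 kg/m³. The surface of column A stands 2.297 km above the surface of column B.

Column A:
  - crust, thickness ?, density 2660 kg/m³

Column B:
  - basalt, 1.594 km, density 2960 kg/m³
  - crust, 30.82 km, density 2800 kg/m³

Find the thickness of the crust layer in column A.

Take the compensation level at the base of the deeper column (depth z_c below the surface of column A) and equate Σ ρ_i t_i down to z_c; mantle fills any gap and the z_c terms cancel.
Column A: x×2660 + (z_c − 0 − x)×3230
Column B: 2.297×0 + 1.594×2960 + 30.82×2800 + (z_c − 2.297 − 32.414)×3230
The z_c×3230 term appears on both sides and cancels. Collect the known terms of each column as K = Σ(ρt)_known − 3230 × (depth of known layers): K_A = 0 − 3230×0 = 0; K_B = 91014.24 − 3230×(2.297 + 32.414) = −21102.29.
Balance: K_A − x×(3230 − 2660) = K_B, so x = (K_A − K_B)/(3230 − 2660) = 21102.3/570 = 37 km.

37 km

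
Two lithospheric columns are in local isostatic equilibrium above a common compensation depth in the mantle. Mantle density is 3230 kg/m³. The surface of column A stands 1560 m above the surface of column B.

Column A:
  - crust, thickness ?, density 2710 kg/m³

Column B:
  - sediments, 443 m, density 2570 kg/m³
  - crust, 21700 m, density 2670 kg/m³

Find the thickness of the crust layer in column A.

Take the compensation level at the base of the deeper column (depth z_c below the surface of column A) and equate Σ ρ_i t_i down to z_c; mantle fills any gap and the z_c terms cancel.
Column A: x×2710 + (z_c − 0 − x)×3230
Column B: 1560×0 + 443×2570 + 21700×2670 + (z_c − 1560 − 22143)×3230
The z_c×3230 term appears on both sides and cancels. Collect the known terms of each column as K = Σ(ρt)_known − 3230 × (depth of known layers): K_A = 0 − 3230×0 = 0; K_B = 59077510 − 3230×(1560 + 22143) = −17483180.
Balance: K_A − x×(3230 − 2710) = K_B, so x = (K_A − K_B)/(3230 − 2710) = 17483200/520 = 33600 m.

33600 m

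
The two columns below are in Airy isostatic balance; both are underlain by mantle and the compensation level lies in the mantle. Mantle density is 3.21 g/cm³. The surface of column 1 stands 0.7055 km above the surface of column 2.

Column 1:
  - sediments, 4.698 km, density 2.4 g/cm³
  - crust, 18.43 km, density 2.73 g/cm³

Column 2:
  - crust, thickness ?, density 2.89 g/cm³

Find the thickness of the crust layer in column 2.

Take the compensation level at the base of the deeper column (depth z_c below the surface of column 1) and equate Σ ρ_i t_i down to z_c; mantle fills any gap and the z_c terms cancel.
Column 1: 4.698×2.4 + 18.43×2.73 + (z_c − 23.128)×3.21
Column 2: 0.7055×0 + x×2.89 + (z_c − 0.7055 − 0 − x)×3.21
The z_c×3.21 term appears on both sides and cancels. Collect the known terms of each column as K = Σ(ρt)_known − 3.21 × (depth of known layers): K_1 = 61.5891 − 3.21×23.128 = −12.65178; K_2 = 0 − 3.21×(0.7055 + 0) = −2.264655.
Balance: K_1 = K_2 − x×(3.21 − 2.89), so x = (K_2 − K_1)/(3.21 − 2.89) = 10.3871/0.32 = 32.5 km.

32.5 km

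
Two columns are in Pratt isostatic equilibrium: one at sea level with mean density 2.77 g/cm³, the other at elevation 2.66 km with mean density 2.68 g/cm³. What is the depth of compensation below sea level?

79.2 km

ρ_ref D = ρ (D + h) → D (ρ_ref − ρ) = ρ h.
D = ρ h/(ρ_ref − ρ) = 2.68 × 2.66 km/(2.77 − 2.68) = 79.2 km.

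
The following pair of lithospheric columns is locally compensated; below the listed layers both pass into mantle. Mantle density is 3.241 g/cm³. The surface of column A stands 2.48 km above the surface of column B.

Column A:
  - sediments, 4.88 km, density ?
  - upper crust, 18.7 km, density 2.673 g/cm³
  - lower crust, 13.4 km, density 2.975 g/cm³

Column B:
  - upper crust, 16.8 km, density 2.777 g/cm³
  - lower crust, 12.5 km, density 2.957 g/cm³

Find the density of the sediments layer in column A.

Take the compensation level at the base of the deeper column (depth z_c below the surface of column A) and equate Σ ρ_i t_i down to z_c; mantle fills any gap and the z_c terms cancel.
Column A: 4.88×ρ + 18.7×2.673 + 13.4×2.975 + (z_c − 36.98)×3.241
Column B: 2.48×0 + 16.8×2.777 + 12.5×2.957 + (z_c − 2.48 − 29.3)×3.241
The z_c×3.241 term appears on both sides and cancels. Collect the known terms of each column as K = Σ(ρt)_known − 3.241 × (depth of known layers): K_A = 89.8501 − 3.241×36.98 = −30.00208; K_B = 83.6161 − 3.241×(2.48 + 29.3) = −19.38288.
Balance: K_A + 4.88×ρ = K_B, so ρ = (K_B − K_A)/4.88 = 10.6192/4.88 = 2.18 g/cm³.

2.18 g/cm³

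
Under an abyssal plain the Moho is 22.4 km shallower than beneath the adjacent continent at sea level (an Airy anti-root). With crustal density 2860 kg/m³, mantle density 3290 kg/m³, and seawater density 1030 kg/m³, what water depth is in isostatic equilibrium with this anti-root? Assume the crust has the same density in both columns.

Replacing a thickness d of crust by seawater at the top must be balanced by replacing crust with mantle at the base: d (ρ_c − ρ_w) = a (ρ_m − ρ_c).
d = a (ρ_m − ρ_c)/(ρ_c − ρ_w) = 22.4 km × 430/1830 = 5.26 km.

5.26 km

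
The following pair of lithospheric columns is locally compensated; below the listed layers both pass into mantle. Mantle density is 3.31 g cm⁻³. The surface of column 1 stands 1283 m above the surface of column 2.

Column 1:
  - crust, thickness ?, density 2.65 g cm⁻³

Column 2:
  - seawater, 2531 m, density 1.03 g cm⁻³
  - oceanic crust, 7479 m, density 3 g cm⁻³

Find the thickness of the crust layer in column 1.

Take the compensation level at the base of the deeper column (depth z_c below the surface of column 1) and equate Σ ρ_i t_i down to z_c; mantle fills any gap and the z_c terms cancel.
Column 1: x×2.65 + (z_c − 0 − x)×3.31
Column 2: 1283×0 + 2531×1.03 + 7479×3 + (z_c − 1283 − 10010)×3.31
The z_c×3.31 term appears on both sides and cancels. Collect the known terms of each column as K = Σ(ρt)_known − 3.31 × (depth of known layers): K_1 = 0 − 3.31×0 = 0; K_2 = 25043.93 − 3.31×(1283 + 10010) = −12335.9.
Balance: K_1 − x×(3.31 − 2.65) = K_2, so x = (K_1 − K_2)/(3.31 − 2.65) = 12335.9/0.66 = 18700 m.

18700 m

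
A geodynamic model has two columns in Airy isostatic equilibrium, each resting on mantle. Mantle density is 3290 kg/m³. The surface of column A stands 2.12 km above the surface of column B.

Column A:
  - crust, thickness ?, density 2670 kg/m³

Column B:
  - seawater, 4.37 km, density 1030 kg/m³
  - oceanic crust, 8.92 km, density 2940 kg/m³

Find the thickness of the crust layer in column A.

32.2 km

Take the compensation level at the base of the deeper column (depth z_c below the surface of column A) and equate Σ ρ_i t_i down to z_c; mantle fills any gap and the z_c terms cancel.
Column A: x×2670 + (z_c − 0 − x)×3290
Column B: 2.12×0 + 4.37×1030 + 8.92×2940 + (z_c − 2.12 − 13.29)×3290
The z_c×3290 term appears on both sides and cancels. Collect the known terms of each column as K = Σ(ρt)_known − 3290 × (depth of known layers): K_A = 0 − 3290×0 = 0; K_B = 30725.9 − 3290×(2.12 + 13.29) = −19973.
Balance: K_A − x×(3290 − 2670) = K_B, so x = (K_A − K_B)/(3290 − 2670) = 19973/620 = 32.2 km.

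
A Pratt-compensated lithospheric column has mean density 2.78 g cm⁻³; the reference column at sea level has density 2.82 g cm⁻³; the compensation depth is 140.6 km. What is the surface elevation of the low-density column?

2.02 km

ρ_ref D = ρ (D + h) → h = D (ρ_ref − ρ)/ρ.
h = 140.6 km × (2.82 − 2.78)/2.78 = 2.02 km.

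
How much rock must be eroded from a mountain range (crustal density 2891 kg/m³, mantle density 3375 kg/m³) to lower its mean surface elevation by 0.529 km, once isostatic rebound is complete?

Net drop Δ = e − u = e − e ρ_c/ρ_m = e (ρ_m − ρ_c)/ρ_m.
e = Δ ρ_m/(ρ_m − ρ_c) = 0.529 km × 3375/484 = 3.69 km.

3.69 km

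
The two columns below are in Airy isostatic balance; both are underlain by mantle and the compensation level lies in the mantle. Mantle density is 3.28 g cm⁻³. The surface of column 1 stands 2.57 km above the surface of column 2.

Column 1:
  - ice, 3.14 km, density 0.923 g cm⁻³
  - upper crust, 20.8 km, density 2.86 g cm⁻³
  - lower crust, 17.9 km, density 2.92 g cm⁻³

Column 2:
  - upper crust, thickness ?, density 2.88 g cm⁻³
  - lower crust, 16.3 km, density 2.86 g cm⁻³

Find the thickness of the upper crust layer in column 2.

Take the compensation level at the base of the deeper column (depth z_c below the surface of column 1) and equate Σ ρ_i t_i down to z_c; mantle fills any gap and the z_c terms cancel.
Column 1: 3.14×0.923 + 20.8×2.86 + 17.9×2.92 + (z_c − 41.84)×3.28
Column 2: 2.57×0 + x×2.88 + 16.3×2.86 + (z_c − 2.57 − 16.3 − x)×3.28
The z_c×3.28 term appears on both sides and cancels. Collect the known terms of each column as K = Σ(ρt)_known − 3.28 × (depth of known layers): K_1 = 114.65422 − 3.28×41.84 = −22.58098; K_2 = 46.618 − 3.28×(2.57 + 16.3) = −15.2756.
Balance: K_1 = K_2 − x×(3.28 − 2.88), so x = (K_2 − K_1)/(3.28 − 2.88) = 7.30538/0.4 = 18.3 km.

18.3 km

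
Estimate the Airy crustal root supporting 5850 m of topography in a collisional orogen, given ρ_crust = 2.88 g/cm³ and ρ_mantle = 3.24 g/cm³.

46800 m

In Airy isostatic equilibrium: the weight of the topography is balanced by the buoyancy of the root, ρ_c h = (ρ_m − ρ_c) r.
r = h · ρ_c / (ρ_m − ρ_c) = 5850 m × 2.88 / (3.24 − 2.88) = 46800 m.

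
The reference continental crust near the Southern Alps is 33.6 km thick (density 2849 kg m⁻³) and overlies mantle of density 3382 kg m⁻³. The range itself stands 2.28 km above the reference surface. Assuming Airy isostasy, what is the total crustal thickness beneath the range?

48.1 km

Root depth r = h ρ_c / (ρ_m − ρ_c) = 2.28 km × 2849 / 533 = 12.19 km.
Total thickness = T + h + r = 33.6 km + 2.28 km + 12.19 km = 48.1 km.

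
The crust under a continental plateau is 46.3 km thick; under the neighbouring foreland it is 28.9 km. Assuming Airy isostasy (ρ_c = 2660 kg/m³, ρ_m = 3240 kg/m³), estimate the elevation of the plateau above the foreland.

Excess crust Δ = 46.3 km − 28.9 km = 17.4 km, split between elevation h and root r with h + r = Δ.
Airy balance ρ_c h = (ρ_m − ρ_c) r gives r = h ρ_c/(ρ_m − ρ_c), so h (1 + ρ_c/(ρ_m − ρ_c)) = Δ, i.e. h = Δ (ρ_m − ρ_c)/ρ_m.
h = 17.4 km × 580/3240 = 3.11 km.

3.11 km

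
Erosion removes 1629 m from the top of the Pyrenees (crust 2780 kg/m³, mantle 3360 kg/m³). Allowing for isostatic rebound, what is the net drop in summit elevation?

Rebound u = e ρ_c/ρ_m = 1629 m × 2780/3360 = 1348 m.
Net surface drop = e − u = 1629 m − 1348 m = e (ρ_m − ρ_c)/ρ_m = 281 m.

281 m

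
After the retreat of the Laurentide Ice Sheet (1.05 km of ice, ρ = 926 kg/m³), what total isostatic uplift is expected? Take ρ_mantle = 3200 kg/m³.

Removing the load lets mantle flow back in; uplift u satisfies ρ_ice t = ρ_m u.
u = t ρ_ice/ρ_m = 1.05 km × 926/3200 = 0.304 km.

0.304 km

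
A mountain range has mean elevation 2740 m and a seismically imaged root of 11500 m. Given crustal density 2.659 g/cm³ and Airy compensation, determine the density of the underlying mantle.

Airy balance: ρ_c h = (ρ_m − ρ_c) r → ρ_m = ρ_c (1 + h/r).
ρ_m = 2.659 × (1 + 2740 m/11500 m) = 3.29 g/cm³.

3.29 g/cm³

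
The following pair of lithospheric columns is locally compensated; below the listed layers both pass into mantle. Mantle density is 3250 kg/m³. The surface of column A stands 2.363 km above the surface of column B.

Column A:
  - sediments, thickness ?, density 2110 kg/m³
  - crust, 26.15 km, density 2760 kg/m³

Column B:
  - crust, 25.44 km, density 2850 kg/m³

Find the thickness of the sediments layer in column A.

4.42 km

Take the compensation level at the base of the deeper column (depth z_c below the surface of column A) and equate Σ ρ_i t_i down to z_c; mantle fills any gap and the z_c terms cancel.
Column A: x×2110 + 26.15×2760 + (z_c − 26.15 − x)×3250
Column B: 2.363×0 + 25.44×2850 + (z_c − 2.363 − 25.44)×3250
The z_c×3250 term appears on both sides and cancels. Collect the known terms of each column as K = Σ(ρt)_known − 3250 × (depth of known layers): K_A = 72174 − 3250×26.15 = −12813.5; K_B = 72504 − 3250×(2.363 + 25.44) = −17855.75.
Balance: K_A − x×(3250 − 2110) = K_B, so x = (K_A − K_B)/(3250 − 2110) = 5042.25/1140 = 4.42 km.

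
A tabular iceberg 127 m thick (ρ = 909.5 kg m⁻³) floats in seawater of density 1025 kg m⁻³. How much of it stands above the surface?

14.3 m

Floating equilibrium: submerged depth d = t ρ_obj/ρ_fluid = 127 m × 909.5/1025 = 112.7 m.
Freeboard = t − d = 127 m − 112.7 m = 14.3 m.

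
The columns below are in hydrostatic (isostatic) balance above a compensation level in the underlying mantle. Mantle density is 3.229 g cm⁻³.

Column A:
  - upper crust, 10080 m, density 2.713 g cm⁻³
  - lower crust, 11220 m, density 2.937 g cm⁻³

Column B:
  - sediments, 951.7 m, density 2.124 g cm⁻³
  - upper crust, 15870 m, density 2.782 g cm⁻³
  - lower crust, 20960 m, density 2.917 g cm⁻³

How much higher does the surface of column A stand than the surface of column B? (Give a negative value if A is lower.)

For any compensation level in the mantle, the mantle terms cancel and isostasy reduces to e = (Σt_A − Σt_B) − (Σ(ρt)_A − Σ(ρt)_B) / ρ_m.
Σt_A = 21300 m; Σt_B = 37781.7 m; Σ(ρt)_A = 60300.18; Σ(ρt)_B = 107312.071 (in m·g cm⁻³).
e = (21300 − 37781.7) − (60300.18 − 107312.071) / 3.229 = −1920 m.

−1920 m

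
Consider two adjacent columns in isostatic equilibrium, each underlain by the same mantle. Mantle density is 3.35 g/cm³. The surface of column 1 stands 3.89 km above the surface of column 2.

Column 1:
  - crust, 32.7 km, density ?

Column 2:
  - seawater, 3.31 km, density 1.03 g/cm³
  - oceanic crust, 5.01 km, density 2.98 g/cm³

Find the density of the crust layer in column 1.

Take the compensation level at the base of the deeper column (depth z_c below the surface of column 1) and equate Σ ρ_i t_i down to z_c; mantle fills any gap and the z_c terms cancel.
Column 1: 32.7×ρ + (z_c − 32.7)×3.35
Column 2: 3.89×0 + 3.31×1.03 + 5.01×2.98 + (z_c − 3.89 − 8.32)×3.35
The z_c×3.35 term appears on both sides and cancels. Collect the known terms of each column as K = Σ(ρt)_known − 3.35 × (depth of known layers): K_1 = 0 − 3.35×32.7 = −109.545; K_2 = 18.3391 − 3.35×(3.89 + 8.32) = −22.5644.
Balance: K_1 + 32.7×ρ = K_2, so ρ = (K_2 − K_1)/32.7 = 86.9806/32.7 = 2.66 g/cm³.

2.66 g/cm³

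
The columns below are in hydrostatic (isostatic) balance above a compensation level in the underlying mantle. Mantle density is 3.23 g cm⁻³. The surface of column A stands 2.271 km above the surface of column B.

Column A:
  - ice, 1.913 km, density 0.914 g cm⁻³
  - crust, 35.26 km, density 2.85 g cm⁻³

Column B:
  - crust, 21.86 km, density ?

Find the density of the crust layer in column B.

Take the compensation level at the base of the deeper column (depth z_c below the surface of column A) and equate Σ ρ_i t_i down to z_c; mantle fills any gap and the z_c terms cancel.
Column A: 1.913×0.914 + 35.26×2.85 + (z_c − 37.173)×3.23
Column B: 2.271×0 + 21.86×ρ + (z_c − 2.271 − 21.86)×3.23
The z_c×3.23 term appears on both sides and cancels. Collect the known terms of each column as K = Σ(ρt)_known − 3.23 × (depth of known layers): K_A = 102.239482 − 3.23×37.173 = −17.829308; K_B = 0 − 3.23×(2.271 + 21.86) = −77.94313.
Balance: K_A = K_B + 21.86×ρ, so ρ = (K_A − K_B)/21.86 = 60.1138/21.86 = 2.75 g cm⁻³.

2.75 g cm⁻³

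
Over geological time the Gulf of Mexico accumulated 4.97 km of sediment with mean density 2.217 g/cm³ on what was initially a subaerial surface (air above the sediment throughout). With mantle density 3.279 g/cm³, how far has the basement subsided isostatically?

3.36 km

Subaerial load: s = t ρ_sed / ρ_m = 4.97 km × 2.217/3.279 = 3.36 km.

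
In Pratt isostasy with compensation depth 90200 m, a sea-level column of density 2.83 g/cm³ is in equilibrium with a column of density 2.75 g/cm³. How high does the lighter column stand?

2620 m

ρ_ref D = ρ (D + h) → h = D (ρ_ref − ρ)/ρ.
h = 90200 m × (2.83 − 2.75)/2.75 = 2620 m.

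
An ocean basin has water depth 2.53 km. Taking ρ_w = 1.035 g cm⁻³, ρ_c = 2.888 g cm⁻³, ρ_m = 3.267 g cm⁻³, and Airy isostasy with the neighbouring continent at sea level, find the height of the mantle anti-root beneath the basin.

In Airy isostatic equilibrium: replacing crust with seawater at the top is compensated by replacing crust with mantle at the base: d (ρ_c − ρ_w) = a (ρ_m − ρ_c).
a = d (ρ_c − ρ_w)/(ρ_m − ρ_c) = 2.53 km × 1.853/0.379 = 12.4 km.

12.4 km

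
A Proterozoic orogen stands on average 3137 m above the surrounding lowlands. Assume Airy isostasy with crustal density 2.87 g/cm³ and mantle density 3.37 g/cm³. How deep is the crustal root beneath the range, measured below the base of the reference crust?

For local isostatic compensation: the weight of the topography is balanced by the buoyancy of the root, ρ_c h = (ρ_m − ρ_c) r.
r = h · ρ_c / (ρ_m − ρ_c) = 3137 m × 2.87 / (3.37 − 2.87) = 18000 m.

18000 m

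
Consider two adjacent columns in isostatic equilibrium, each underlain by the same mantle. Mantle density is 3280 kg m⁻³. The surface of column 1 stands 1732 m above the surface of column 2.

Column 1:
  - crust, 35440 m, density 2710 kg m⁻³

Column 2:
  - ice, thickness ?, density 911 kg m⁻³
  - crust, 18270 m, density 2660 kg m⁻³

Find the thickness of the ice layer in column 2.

1350 m

Take the compensation level at the base of the deeper column (depth z_c below the surface of column 1) and equate Σ ρ_i t_i down to z_c; mantle fills any gap and the z_c terms cancel.
Column 1: 35440×2710 + (z_c − 35440)×3280
Column 2: 1732×0 + x×911 + 18270×2660 + (z_c − 1732 − 18270 − x)×3280
The z_c×3280 term appears on both sides and cancels. Collect the known terms of each column as K = Σ(ρt)_known − 3280 × (depth of known layers): K_1 = 96042400 − 3280×35440 = −20200800; K_2 = 48598200 − 3280×(1732 + 18270) = −17008360.
Balance: K_1 = K_2 − x×(3280 − 911), so x = (K_2 − K_1)/(3280 − 911) = 3192440/2369 = 1350 m.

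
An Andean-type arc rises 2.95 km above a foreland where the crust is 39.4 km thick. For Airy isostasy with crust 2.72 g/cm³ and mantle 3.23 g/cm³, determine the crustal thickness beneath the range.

Root depth r = h ρ_c / (ρ_m − ρ_c) = 2.95 km × 2.72 / 0.51 = 15.73 km.
Total thickness = T + h + r = 39.4 km + 2.95 km + 15.73 km = 58.1 km.

58.1 km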